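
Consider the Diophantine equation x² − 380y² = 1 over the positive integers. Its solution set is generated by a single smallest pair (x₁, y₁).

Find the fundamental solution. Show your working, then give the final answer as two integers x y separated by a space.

[19; 2,38] for √380; ℓ=2 ⇒ convergent index 1
i=0: a=19 ⇒ p=19, q=1
i=1: a=2 ⇒ p=39, q=2
fundamental: x₁=39, y₁=2  (since 1521 − 380·4 = 1)

39 2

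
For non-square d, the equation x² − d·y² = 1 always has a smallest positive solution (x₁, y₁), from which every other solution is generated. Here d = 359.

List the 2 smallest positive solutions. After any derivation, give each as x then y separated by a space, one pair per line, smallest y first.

360 19
259199 13680

[18; 1,17,1,36] for √359; ℓ=4 ⇒ convergent index 3
i=0: a=18 ⇒ p=18, q=1
i=1: a=1 ⇒ p=19, q=1
i=2: a=17 ⇒ p=341, q=18
i=3: a=1 ⇒ p=360, q=19
→ (360, 19).  Check: 360²=129600, 359·19²=129599, difference 1.
n=2: (360,19)∘(360,19) = (360·360+359·19·19, 360·19+19·360) = (259199,13680)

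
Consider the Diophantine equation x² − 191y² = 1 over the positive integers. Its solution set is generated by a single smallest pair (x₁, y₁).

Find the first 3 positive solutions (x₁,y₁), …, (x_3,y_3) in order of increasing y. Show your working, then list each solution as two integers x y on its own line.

8994000 650783
161784071999999 11706284604000
2910171887135973018000 210572647456751349217

d=191: √d = [13; 1,4,1,1,3,…,4,1,26] (ℓ=16, even), read p_15/q_15
k=0  a_k=13  p_k/q_k = 13/1
k=1  a_k=1  p_k/q_k = 14/1
k=2  a_k=4  p_k/q_k = 69/5
…
k=4  a_k=1  p_k/q_k = 152/11
…
k=6  a_k=2  p_k/q_k = 1230/89
k=7  a_k=2  p_k/q_k = 2999/217
k=8  a_k=13  p_k/q_k = 40217/2910
k=9  a_k=2  p_k/q_k = 83433/6037
…
k=14  a_k=4  p_k/q_k = 7377553/533821
k=15  a_k=1  p_k/q_k = 8994000/650783
→ (8994000, 650783).  Check: 8994000²=80892036000000, 191·650783²=80892035999999, difference 1.
(8994000+650783√191)^2 = 161784071999999 + 11706284604000√191
(8994000+650783√191)^3 = 2910171887135973018000 + 210572647456751349217√191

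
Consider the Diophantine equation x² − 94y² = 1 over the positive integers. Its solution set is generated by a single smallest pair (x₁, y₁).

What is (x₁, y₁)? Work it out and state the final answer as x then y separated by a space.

2143295 221064

d=94: √d = [9; 1,2,3,1,1,…,2,1,18] (ℓ=16, even), read p_15/q_15
a_0=9:  p_0=9·1+0=9,  q_0=9·0+1=1
a_1=1:  p_1=1·9+1=10,  q_1=1·1+0=1
…
a_7=1:  p_7=1·1241+223=1464,  q_7=1·128+23=151
a_8=8:  p_8=8·1464+1241=12953,  q_8=8·151+128=1336
a_9=1:  p_9=1·12953+1464=14417,  q_9=1·1336+151=1487
…
a_12=1:  p_12=1·99455+85038=184493,  q_12=1·10258+8771=19029
…
a_14=2:  p_14=2·652934+184493=1490361,  q_14=2·67345+19029=153719
a_15=1:  p_15=1·1490361+652934=2143295,  q_15=1·153719+67345=221064
fundamental: x₁=2143295, y₁=221064  (since 4593713457025 − 94·48869292096 = 1)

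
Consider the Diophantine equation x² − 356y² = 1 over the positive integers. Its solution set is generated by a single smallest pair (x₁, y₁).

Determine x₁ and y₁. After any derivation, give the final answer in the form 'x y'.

d=356: √d = [18; 1,6,1,1,2,…,6,1,36] (ℓ=14, even), read p_13/q_13
i=0: a=18 ⇒ p=18, q=1
i=1: a=1 ⇒ p=19, q=1
…
i=5: a=2 ⇒ p=717, q=38
i=6: a=1 ⇒ p=1000, q=53
…
i=12: a=6 ⇒ p=433982, q=23001
i=13: a=1 ⇒ p=500001, q=26500
→ (500001, 26500).  Check: 500001²=250001000001, 356·26500²=250001000000, difference 1.

500001 26500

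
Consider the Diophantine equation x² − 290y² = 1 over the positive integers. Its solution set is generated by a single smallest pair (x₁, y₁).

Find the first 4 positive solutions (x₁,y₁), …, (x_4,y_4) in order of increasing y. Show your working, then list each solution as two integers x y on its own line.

579 34
670481 39372
776416419 45592742
899089542721 52796355864

[17; 34] for √290; ℓ=1 ⇒ convergent index 1
step 0: (17, 1)  from 17·(1,0) + (0,1)
step 1: (579, 34)  from 34·(17,1) + (1,0)
fundamental: x₁=579, y₁=34  (since 335241 − 290·1156 = 1)
k=2:  x_2 = 579·579+290·34·34 = 670481,  y_2 = 579·34+34·579 = 39372
k=3:  x_3 = 579·670481+290·34·39372 = 776416419,  y_3 = 579·39372+34·670481 = 45592742
k=4:  x_4 = 579·776416419+290·34·45592742 = 899089542721,  y_4 = 579·45592742+34·776416419 = 52796355864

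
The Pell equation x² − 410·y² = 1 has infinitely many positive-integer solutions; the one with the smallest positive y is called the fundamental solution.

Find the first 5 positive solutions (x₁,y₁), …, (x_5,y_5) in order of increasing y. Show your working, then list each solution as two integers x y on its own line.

[20; 4,40] for √410; ℓ=2 ⇒ convergent index 1
step 0: (20, 1)  from 20·(1,0) + (0,1)
step 1: (81, 4)  from 4·(20,1) + (1,0)
(x₁, y₁) = (81, 4);  81² − 410·4² = 1 ✓
k=2:  x_2 = 81·81+410·4·4 = 13121,  y_2 = 81·4+4·81 = 648
k=3:  x_3 = 81·13121+410·4·648 = 2125521,  y_3 = 81·648+4·13121 = 104972
k=4:  x_4 = 81·2125521+410·4·104972 = 344321281,  y_4 = 81·104972+4·2125521 = 17004816
k=5:  x_5 = 81·344321281+410·4·17004816 = 55777922001,  y_5 = 81·17004816+4·344321281 = 2754675220

81 4
13121 648
2125521 104972
344321281 17004816
55777922001 2754675220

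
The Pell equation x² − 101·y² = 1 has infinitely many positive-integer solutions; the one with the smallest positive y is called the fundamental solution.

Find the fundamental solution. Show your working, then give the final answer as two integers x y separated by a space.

201 20

√101 → a₀=10, period (20); ℓ=1 odd so k=1
k=0  a_k=10  p_k/q_k = 10/1
k=1  a_k=20  p_k/q_k = 201/20
→ (201, 20).  Check: 201²=40401, 101·20²=40400, difference 1.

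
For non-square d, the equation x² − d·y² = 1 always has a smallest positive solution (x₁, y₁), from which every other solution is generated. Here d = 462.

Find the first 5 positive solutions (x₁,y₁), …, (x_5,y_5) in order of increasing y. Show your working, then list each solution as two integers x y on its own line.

d=462: √d = [21; 2,42] (ℓ=2, even), read p_1/q_1
k=0  a_k=21  p_k/q_k = 21/1
k=1  a_k=2  p_k/q_k = 43/2
→ (43, 2).  Check: 43²=1849, 462·2²=1848, difference 1.
k=2:  x_2 = 43·43+462·2·2 = 3697,  y_2 = 43·2+2·43 = 172
k=3:  x_3 = 43·3697+462·2·172 = 317899,  y_3 = 43·172+2·3697 = 14790
k=4:  x_4 = 43·317899+462·2·14790 = 27335617,  y_4 = 43·14790+2·317899 = 1271768
k=5:  x_5 = 43·27335617+462·2·1271768 = 2350545163,  y_5 = 43·1271768+2·27335617 = 109357258

43 2
3697 172
317899 14790
27335617 1271768
2350545163 109357258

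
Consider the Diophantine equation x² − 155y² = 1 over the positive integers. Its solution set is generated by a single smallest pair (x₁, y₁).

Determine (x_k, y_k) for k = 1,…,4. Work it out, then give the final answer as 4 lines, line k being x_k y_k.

[12; 2,4,2,24] for √155; ℓ=4 ⇒ convergent index 3
step 0: (12, 1)  from 12·(1,0) + (0,1)
…
step 2: (112, 9)  from 4·(25,2) + (12,1)
step 3: (249, 20)  from 2·(112,9) + (25,2)
(x₁, y₁) = (249, 20);  249² − 155·20² = 1 ✓
(x_2, y_2) = (249·249 + 155·20·20, 249·20 + 20·249) = (124001, 9960)
(x_3, y_3) = (249·124001 + 155·20·9960, 249·9960 + 20·124001) = (61752249, 4960060)
(x_4, y_4) = (249·61752249 + 155·20·4960060, 249·4960060 + 20·61752249) = (30752496001, 2470099920)

249 20
124001 9960
61752249 4960060
30752496001 2470099920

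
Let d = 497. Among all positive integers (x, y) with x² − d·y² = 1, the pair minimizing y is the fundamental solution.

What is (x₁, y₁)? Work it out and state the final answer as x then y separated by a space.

1201887 53912

d=497: √d = [22; 3,2,2,5,6,5,2,2,3,44] (ℓ=10, even), read p_9/q_9
i=0: a=22 ⇒ p=22, q=1
i=1: a=3 ⇒ p=67, q=3
…
i=4: a=5 ⇒ p=2051, q=92
i=5: a=6 ⇒ p=12685, q=569
…
i=7: a=2 ⇒ p=143637, q=6443
i=8: a=2 ⇒ p=352750, q=15823
i=9: a=3 ⇒ p=1201887, q=53912
(x₁, y₁) = (1201887, 53912);  1201887² − 497·53912² = 1 ✓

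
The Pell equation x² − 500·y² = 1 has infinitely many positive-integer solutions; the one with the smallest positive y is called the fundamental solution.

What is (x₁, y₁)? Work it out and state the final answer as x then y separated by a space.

930249 41602

[22; 2,1,3,2,1,…,1,2,44] for √500; ℓ=14 ⇒ convergent index 13
a_0=22:  p_0=22·1+0=22,  q_0=22·0+1=1
…
a_7=10:  p_7=10·1364+805=14445,  q_7=10·61+36=646
a_8=1:  p_8=1·14445+1364=15809,  q_8=1·646+61=707
…
a_12=1:  p_12=1·259205+76317=335522,  q_12=1·11592+3413=15005
a_13=2:  p_13=2·335522+259205=930249,  q_13=2·15005+11592=41602
fundamental: x₁=930249, y₁=41602  (since 865363202001 − 500·1730726404 = 1)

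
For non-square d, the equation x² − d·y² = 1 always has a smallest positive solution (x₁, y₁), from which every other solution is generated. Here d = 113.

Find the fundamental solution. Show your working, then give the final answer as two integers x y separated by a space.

√113 → a₀=10, period (1,1,1,2,2,1,1,1,20); ℓ=9 odd so k=17
i=0: a=10 ⇒ p=10, q=1
i=1: a=1 ⇒ p=11, q=1
i=2: a=1 ⇒ p=21, q=2
i=3: a=1 ⇒ p=32, q=3
…
i=5: a=2 ⇒ p=202, q=19
i=6: a=1 ⇒ p=287, q=27
i=7: a=1 ⇒ p=489, q=46
i=8: a=1 ⇒ p=776, q=73
i=9: a=20 ⇒ p=16009, q=1506
i=10: a=1 ⇒ p=16785, q=1579
i=11: a=1 ⇒ p=32794, q=3085
…
i=13: a=2 ⇒ p=131952, q=12413
i=14: a=2 ⇒ p=313483, q=29490
…
i=16: a=1 ⇒ p=758918, q=71393
i=17: a=1 ⇒ p=1204353, q=113296
→ (1204353, 113296).  Check: 1204353²=1450466148609, 113·113296²=1450466148608, difference 1.

1204353 113296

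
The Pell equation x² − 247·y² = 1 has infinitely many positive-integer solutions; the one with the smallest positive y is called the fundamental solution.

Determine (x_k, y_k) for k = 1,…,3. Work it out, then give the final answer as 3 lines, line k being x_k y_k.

√247 = [15; 1,2,1,1,9,1,9,1,1,2,1,30, …], period ℓ=12 (even) → k=11
k=0  a_k=15  p_k/q_k = 15/1
k=1  a_k=1  p_k/q_k = 16/1
…
k=5  a_k=9  p_k/q_k = 1053/67
…
k=7  a_k=9  p_k/q_k = 11520/733
…
k=10  a_k=2  p_k/q_k = 61089/3887
k=11  a_k=1  p_k/q_k = 85292/5427
(x₁, y₁) = (85292, 5427);  85292² − 247·5427² = 1 ✓
n=2: (85292,5427)∘(85292,5427) = (85292·85292+247·5427·5427, 85292·5427+5427·85292) = (14549450527,925759368)
n=3: (14549450527,925759368)∘(85292,5427) = (85292·14549450527+247·5427·925759368, 85292·925759368+5427·14549450527) = (2481903468612476,157919736025485)

85292 5427
14549450527 925759368
2481903468612476 157919736025485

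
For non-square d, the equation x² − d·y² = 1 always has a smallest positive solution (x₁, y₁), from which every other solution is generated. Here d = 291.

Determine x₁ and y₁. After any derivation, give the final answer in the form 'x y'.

290 17

[17; 17,34] for √291; ℓ=2 ⇒ convergent index 1
a_0=17:  p_0=17·1+0=17,  q_0=17·0+1=1
a_1=17:  p_1=17·17+1=290,  q_1=17·1+0=17
fundamental: x₁=290, y₁=17  (since 84100 − 291·289 = 1)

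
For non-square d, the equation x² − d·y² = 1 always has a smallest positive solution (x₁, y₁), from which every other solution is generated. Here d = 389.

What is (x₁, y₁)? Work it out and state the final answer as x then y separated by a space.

3287049 166660

[19; 1,2,1,1,1,1,2,1,38] for √389; ℓ=9 ⇒ convergent index 17
i=0: a=19 ⇒ p=19, q=1
…
i=4: a=1 ⇒ p=138, q=7
i=5: a=1 ⇒ p=217, q=11
i=6: a=1 ⇒ p=355, q=18
i=7: a=2 ⇒ p=927, q=47
i=8: a=1 ⇒ p=1282, q=65
i=9: a=38 ⇒ p=49643, q=2517
…
i=11: a=2 ⇒ p=151493, q=7681
i=12: a=1 ⇒ p=202418, q=10263
i=13: a=1 ⇒ p=353911, q=17944
i=14: a=1 ⇒ p=556329, q=28207
i=15: a=1 ⇒ p=910240, q=46151
i=16: a=2 ⇒ p=2376809, q=120509
i=17: a=1 ⇒ p=3287049, q=166660
→ (3287049, 166660).  Check: 3287049²=10804691128401, 389·166660²=10804691128400, difference 1.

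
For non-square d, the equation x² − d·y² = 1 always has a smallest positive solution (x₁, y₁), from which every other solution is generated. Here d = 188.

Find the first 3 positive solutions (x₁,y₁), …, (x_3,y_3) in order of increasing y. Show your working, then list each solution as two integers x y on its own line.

√188 → a₀=13, period (1,2,2,6,2,2,1,26); ℓ=8 even so k=7
step 0: (13, 1)  from 13·(1,0) + (0,1)
step 1: (14, 1)  from 1·(13,1) + (1,0)
step 2: (41, 3)  from 2·(14,1) + (13,1)
step 3: (96, 7)  from 2·(41,3) + (14,1)
…
step 5: (1330, 97)  from 2·(617,45) + (96,7)
step 6: (3277, 239)  from 2·(1330,97) + (617,45)
step 7: (4607, 336)  from 1·(3277,239) + (1330,97)
→ (4607, 336).  Check: 4607²=21224449, 188·336²=21224448, difference 1.
n=2: (4607,336)∘(4607,336) = (4607·4607+188·336·336, 4607·336+336·4607) = (42448897,3095904)
n=3: (42448897,3095904)∘(4607,336) = (4607·42448897+188·336·3095904, 4607·3095904+336·42448897) = (391124132351,28525659120)

4607 336
42448897 3095904
391124132351 28525659120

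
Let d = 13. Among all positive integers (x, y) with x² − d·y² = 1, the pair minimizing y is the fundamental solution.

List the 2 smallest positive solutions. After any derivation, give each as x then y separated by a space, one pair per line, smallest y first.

√13 → a₀=3, period (1,1,1,1,6); ℓ=5 odd so k=9
k=0  a_k=3  p_k/q_k = 3/1
…
k=3  a_k=1  p_k/q_k = 11/3
k=4  a_k=1  p_k/q_k = 18/5
k=5  a_k=6  p_k/q_k = 119/33
…
k=7  a_k=1  p_k/q_k = 256/71
k=8  a_k=1  p_k/q_k = 393/109
k=9  a_k=1  p_k/q_k = 649/180
(x₁, y₁) = (649, 180);  649² − 13·180² = 1 ✓
k=2:  x_2 = 649·649+13·180·180 = 842401,  y_2 = 649·180+180·649 = 233640

649 180
842401 233640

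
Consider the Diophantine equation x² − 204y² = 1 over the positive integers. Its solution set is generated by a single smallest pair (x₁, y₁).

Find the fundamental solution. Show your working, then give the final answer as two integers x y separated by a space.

√204 = [14; 3,1,1,6,1,1,3,28, …], period ℓ=8 (even) → k=7
step 0: (14, 1)  from 14·(1,0) + (0,1)
…
step 4: (657, 46)  from 6·(100,7) + (57,4)
…
step 6: (1414, 99)  from 1·(757,53) + (657,46)
step 7: (4999, 350)  from 3·(1414,99) + (757,53)
fundamental: x₁=4999, y₁=350  (since 24990001 − 204·122500 = 1)

4999 350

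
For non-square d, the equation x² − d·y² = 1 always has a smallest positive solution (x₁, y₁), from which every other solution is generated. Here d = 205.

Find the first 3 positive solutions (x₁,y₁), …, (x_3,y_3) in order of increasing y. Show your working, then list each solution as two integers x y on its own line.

39689 2772
3150433441 220035816
250075105640009 17466002999676

√205 = [14; 3,6,1,4,1,6,3,28, …], period ℓ=8 (even) → k=7
i=0: a=14 ⇒ p=14, q=1
…
i=2: a=6 ⇒ p=272, q=19
…
i=4: a=4 ⇒ p=1532, q=107
…
i=6: a=6 ⇒ p=12614, q=881
i=7: a=3 ⇒ p=39689, q=2772
(x₁, y₁) = (39689, 2772);  39689² − 205·2772² = 1 ✓
k=2:  x_2 = 39689·39689+205·2772·2772 = 3150433441,  y_2 = 39689·2772+2772·39689 = 220035816
k=3:  x_3 = 39689·3150433441+205·2772·220035816 = 250075105640009,  y_3 = 39689·220035816+2772·3150433441 = 17466002999676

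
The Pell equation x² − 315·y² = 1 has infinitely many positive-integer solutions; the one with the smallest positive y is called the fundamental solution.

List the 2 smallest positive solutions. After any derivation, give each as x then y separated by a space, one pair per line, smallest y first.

d=315: √d = [17; 1,2,1,34] (ℓ=4, even), read p_3/q_3
a_0=17:  p_0=17·1+0=17,  q_0=17·0+1=1
a_1=1:  p_1=1·17+1=18,  q_1=1·1+0=1
a_2=2:  p_2=2·18+17=53,  q_2=2·1+1=3
a_3=1:  p_3=1·53+18=71,  q_3=1·3+1=4
(x₁, y₁) = (71, 4);  71² − 315·4² = 1 ✓
k=2:  x_2 = 71·71+315·4·4 = 10081,  y_2 = 71·4+4·71 = 568

71 4
10081 568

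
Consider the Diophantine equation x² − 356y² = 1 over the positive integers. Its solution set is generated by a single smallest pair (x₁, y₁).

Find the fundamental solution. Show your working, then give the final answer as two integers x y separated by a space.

[18; 1,6,1,1,2,…,6,1,36] for √356; ℓ=14 ⇒ convergent index 13
i=0: a=18 ⇒ p=18, q=1
…
i=2: a=6 ⇒ p=132, q=7
…
i=6: a=1 ⇒ p=1000, q=53
…
i=8: a=1 ⇒ p=9717, q=515
…
i=12: a=6 ⇒ p=433982, q=23001
i=13: a=1 ⇒ p=500001, q=26500
→ (500001, 26500).  Check: 500001²=250001000001, 356·26500²=250001000000, difference 1.

500001 26500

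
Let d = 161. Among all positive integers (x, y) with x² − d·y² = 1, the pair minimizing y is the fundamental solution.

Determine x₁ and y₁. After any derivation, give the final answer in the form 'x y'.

11775 928

[12; 1,2,4,1,2,1,4,2,1,24] for √161; ℓ=10 ⇒ convergent index 9
a_0=12:  p_0=12·1+0=12,  q_0=12·0+1=1
a_1=1:  p_1=1·12+1=13,  q_1=1·1+0=1
a_2=2:  p_2=2·13+12=38,  q_2=2·1+1=3
…
a_5=2:  p_5=2·203+165=571,  q_5=2·16+13=45
a_6=1:  p_6=1·571+203=774,  q_6=1·45+16=61
a_7=4:  p_7=4·774+571=3667,  q_7=4·61+45=289
a_8=2:  p_8=2·3667+774=8108,  q_8=2·289+61=639
a_9=1:  p_9=1·8108+3667=11775,  q_9=1·639+289=928
→ (11775, 928).  Check: 11775²=138650625, 161·928²=138650624, difference 1.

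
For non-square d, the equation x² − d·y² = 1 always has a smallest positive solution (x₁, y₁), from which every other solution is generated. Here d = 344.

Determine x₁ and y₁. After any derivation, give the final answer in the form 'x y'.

10405 561

d=344: √d = [18; 1,1,4,1,3,1,4,1,1,36] (ℓ=10, even), read p_9/q_9
a_0=18:  p_0=18·1+0=18,  q_0=18·0+1=1
a_1=1:  p_1=1·18+1=19,  q_1=1·1+0=1
a_2=1:  p_2=1·19+18=37,  q_2=1·1+1=2
a_3=4:  p_3=4·37+19=167,  q_3=4·2+1=9
a_4=1:  p_4=1·167+37=204,  q_4=1·9+2=11
…
a_6=1:  p_6=1·779+204=983,  q_6=1·42+11=53
…
a_8=1:  p_8=1·4711+983=5694,  q_8=1·254+53=307
a_9=1:  p_9=1·5694+4711=10405,  q_9=1·307+254=561
(x₁, y₁) = (10405, 561);  10405² − 344·561² = 1 ✓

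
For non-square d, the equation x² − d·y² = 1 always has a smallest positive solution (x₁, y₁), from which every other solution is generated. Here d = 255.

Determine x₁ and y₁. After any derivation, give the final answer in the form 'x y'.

16 1

√255 → a₀=15, period (1,30); ℓ=2 even so k=1
k=0  a_k=15  p_k/q_k = 15/1
k=1  a_k=1  p_k/q_k = 16/1
(x₁, y₁) = (16, 1);  16² − 255·1² = 1 ✓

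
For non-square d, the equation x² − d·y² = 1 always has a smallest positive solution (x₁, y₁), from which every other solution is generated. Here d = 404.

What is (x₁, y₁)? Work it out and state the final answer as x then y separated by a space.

√404 → a₀=20, period (10,40); ℓ=2 even so k=1
i=0: a=20 ⇒ p=20, q=1
i=1: a=10 ⇒ p=201, q=10
(x₁, y₁) = (201, 10);  201² − 404·10² = 1 ✓

201 10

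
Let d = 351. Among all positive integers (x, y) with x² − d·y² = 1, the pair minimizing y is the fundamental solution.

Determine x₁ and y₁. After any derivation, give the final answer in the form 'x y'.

√351 = [18; 1,2,1,3,2,2,2,3,1,2,1,36, …], period ℓ=12 (even) → k=11
step 0: (18, 1)  from 18·(1,0) + (0,1)
…
step 4: (281, 15)  from 3·(75,4) + (56,3)
…
step 7: (3747, 200)  from 2·(1555,83) + (637,34)
…
step 9: (16543, 883)  from 1·(12796,683) + (3747,200)
step 10: (45882, 2449)  from 2·(16543,883) + (12796,683)
step 11: (62425, 3332)  from 1·(45882,2449) + (16543,883)
→ (62425, 3332).  Check: 62425²=3896880625, 351·3332²=3896880624, difference 1.

62425 3332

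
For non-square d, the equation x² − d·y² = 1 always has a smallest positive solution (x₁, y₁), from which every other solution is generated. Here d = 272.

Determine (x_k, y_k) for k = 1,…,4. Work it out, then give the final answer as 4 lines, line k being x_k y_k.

[16; 2,32] for √272; ℓ=2 ⇒ convergent index 1
a_0=16:  p_0=16·1+0=16,  q_0=16·0+1=1
a_1=2:  p_1=2·16+1=33,  q_1=2·1+0=2
(x₁, y₁) = (33, 2);  33² − 272·2² = 1 ✓
n=2: (33,2)∘(33,2) = (33·33+272·2·2, 33·2+2·33) = (2177,132)
n=3: (2177,132)∘(33,2) = (33·2177+272·2·132, 33·132+2·2177) = (143649,8710)
n=4: (143649,8710)∘(33,2) = (33·143649+272·2·8710, 33·8710+2·143649) = (9478657,574728)

33 2
2177 132
143649 8710
9478657 574728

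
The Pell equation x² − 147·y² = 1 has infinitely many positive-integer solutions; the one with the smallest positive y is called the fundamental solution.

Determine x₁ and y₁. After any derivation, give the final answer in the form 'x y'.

97 8

d=147: √d = [12; 8,24] (ℓ=2, even), read p_1/q_1
a_0=12:  p_0=12·1+0=12,  q_0=12·0+1=1
a_1=8:  p_1=8·12+1=97,  q_1=8·1+0=8
fundamental: x₁=97, y₁=8  (since 9409 − 147·64 = 1)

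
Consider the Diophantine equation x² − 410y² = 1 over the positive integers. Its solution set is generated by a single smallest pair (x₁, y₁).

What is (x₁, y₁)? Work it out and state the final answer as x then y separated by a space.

[20; 4,40] for √410; ℓ=2 ⇒ convergent index 1
k=0  a_k=20  p_k/q_k = 20/1
k=1  a_k=4  p_k/q_k = 81/4
→ (81, 4).  Check: 81²=6561, 410·4²=6560, difference 1.

81 4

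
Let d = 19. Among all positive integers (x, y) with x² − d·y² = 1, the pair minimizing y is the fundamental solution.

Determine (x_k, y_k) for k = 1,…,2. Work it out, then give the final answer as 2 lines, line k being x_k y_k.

170 39
57799 13260

√19 = [4; 2,1,3,1,2,8, …], period ℓ=6 (even) → k=5
step 0: (4, 1)  from 4·(1,0) + (0,1)
step 1: (9, 2)  from 2·(4,1) + (1,0)
step 2: (13, 3)  from 1·(9,2) + (4,1)
step 3: (48, 11)  from 3·(13,3) + (9,2)
step 4: (61, 14)  from 1·(48,11) + (13,3)
step 5: (170, 39)  from 2·(61,14) + (48,11)
→ (170, 39).  Check: 170²=28900, 19·39²=28899, difference 1.
(170+39√19)^2 = 57799 + 13260√19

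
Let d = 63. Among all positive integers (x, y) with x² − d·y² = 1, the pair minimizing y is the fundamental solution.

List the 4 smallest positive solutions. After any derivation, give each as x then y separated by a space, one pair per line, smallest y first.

8 1
127 16
2024 255
32257 4064

√63 = [7; 1,14, …], period ℓ=2 (even) → k=1
a_0=7:  p_0=7·1+0=7,  q_0=7·0+1=1
a_1=1:  p_1=1·7+1=8,  q_1=1·1+0=1
(x₁, y₁) = (8, 1);  8² − 63·1² = 1 ✓
k=2:  x_2 = 8·8+63·1·1 = 127,  y_2 = 8·1+1·8 = 16
k=3:  x_3 = 8·127+63·1·16 = 2024,  y_3 = 8·16+1·127 = 255
k=4:  x_4 = 8·2024+63·1·255 = 32257,  y_4 = 8·255+1·2024 = 4064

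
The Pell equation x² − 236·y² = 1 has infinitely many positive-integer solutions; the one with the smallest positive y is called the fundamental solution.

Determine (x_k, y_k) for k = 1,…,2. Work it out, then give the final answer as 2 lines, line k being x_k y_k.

d=236: √d = [15; 2,1,3,5,1,6,1,5,3,1,2,30] (ℓ=12, even), read p_11/q_11
k=0  a_k=15  p_k/q_k = 15/1
k=1  a_k=2  p_k/q_k = 31/2
k=2  a_k=1  p_k/q_k = 46/3
k=3  a_k=3  p_k/q_k = 169/11
k=4  a_k=5  p_k/q_k = 891/58
k=5  a_k=1  p_k/q_k = 1060/69
…
k=8  a_k=5  p_k/q_k = 48806/3177
k=9  a_k=3  p_k/q_k = 154729/10072
k=10  a_k=1  p_k/q_k = 203535/13249
k=11  a_k=2  p_k/q_k = 561799/36570
→ (561799, 36570).  Check: 561799²=315618116401, 236·36570²=315618116400, difference 1.
(x_2, y_2) = (561799·561799 + 236·36570·36570, 561799·36570 + 36570·561799) = (631236232801, 41089978860)

561799 36570
631236232801 41089978860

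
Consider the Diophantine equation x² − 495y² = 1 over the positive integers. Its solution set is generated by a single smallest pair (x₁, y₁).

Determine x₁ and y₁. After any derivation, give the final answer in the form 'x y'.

89 4

√495 = [22; 4,44, …], period ℓ=2 (even) → k=1
a_0=22:  p_0=22·1+0=22,  q_0=22·0+1=1
a_1=4:  p_1=4·22+1=89,  q_1=4·1+0=4
→ (89, 4).  Check: 89²=7921, 495·4²=7920, difference 1.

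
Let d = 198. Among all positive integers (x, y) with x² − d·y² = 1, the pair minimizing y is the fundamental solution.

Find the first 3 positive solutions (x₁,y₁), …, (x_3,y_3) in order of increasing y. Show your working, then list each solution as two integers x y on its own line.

197 14
77617 5516
30580901 2173290

√198 = [14; 14,28, …], period ℓ=2 (even) → k=1
a_0=14:  p_0=14·1+0=14,  q_0=14·0+1=1
a_1=14:  p_1=14·14+1=197,  q_1=14·1+0=14
(x₁, y₁) = (197, 14);  197² − 198·14² = 1 ✓
n=2: (197,14)∘(197,14) = (197·197+198·14·14, 197·14+14·197) = (77617,5516)
n=3: (77617,5516)∘(197,14) = (197·77617+198·14·5516, 197·5516+14·77617) = (30580901,2173290)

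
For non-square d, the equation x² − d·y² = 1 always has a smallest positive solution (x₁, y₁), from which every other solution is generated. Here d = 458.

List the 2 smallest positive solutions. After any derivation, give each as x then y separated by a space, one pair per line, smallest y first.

22899 1070
1048728401 49003860

√458 → a₀=21, period (2,2,42); ℓ=3 odd so k=5
a_0=21:  p_0=21·1+0=21,  q_0=21·0+1=1
…
a_2=2:  p_2=2·43+21=107,  q_2=2·2+1=5
a_3=42:  p_3=42·107+43=4537,  q_3=42·5+2=212
a_4=2:  p_4=2·4537+107=9181,  q_4=2·212+5=429
a_5=2:  p_5=2·9181+4537=22899,  q_5=2·429+212=1070
(x₁, y₁) = (22899, 1070);  22899² − 458·1070² = 1 ✓
n=2: (22899,1070)∘(22899,1070) = (22899·22899+458·1070·1070, 22899·1070+1070·22899) = (1048728401,49003860)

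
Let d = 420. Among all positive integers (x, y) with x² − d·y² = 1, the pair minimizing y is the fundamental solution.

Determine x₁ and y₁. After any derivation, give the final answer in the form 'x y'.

41 2

d=420: √d = [20; 2,40] (ℓ=2, even), read p_1/q_1
a_0=20:  p_0=20·1+0=20,  q_0=20·0+1=1
a_1=2:  p_1=2·20+1=41,  q_1=2·1+0=2
(x₁, y₁) = (41, 2);  41² − 420·2² = 1 ✓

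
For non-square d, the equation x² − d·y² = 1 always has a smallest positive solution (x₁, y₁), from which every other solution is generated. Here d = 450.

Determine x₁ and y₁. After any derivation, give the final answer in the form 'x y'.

√450 → a₀=21, period (4,1,2,4,2,1,4,42); ℓ=8 even so k=7
step 0: (21, 1)  from 21·(1,0) + (0,1)
…
step 3: (297, 14)  from 2·(106,5) + (85,4)
…
step 5: (2885, 136)  from 2·(1294,61) + (297,14)
step 6: (4179, 197)  from 1·(2885,136) + (1294,61)
step 7: (19601, 924)  from 4·(4179,197) + (2885,136)
→ (19601, 924).  Check: 19601²=384199201, 450·924²=384199200, difference 1.

19601 924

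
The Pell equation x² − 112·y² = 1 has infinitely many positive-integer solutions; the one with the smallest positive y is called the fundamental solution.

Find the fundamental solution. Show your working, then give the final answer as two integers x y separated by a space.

127 12

d=112: √d = [10; 1,1,2,1,1,20] (ℓ=6, even), read p_5/q_5
i=0: a=10 ⇒ p=10, q=1
i=1: a=1 ⇒ p=11, q=1
i=2: a=1 ⇒ p=21, q=2
i=3: a=2 ⇒ p=53, q=5
i=4: a=1 ⇒ p=74, q=7
i=5: a=1 ⇒ p=127, q=12
→ (127, 12).  Check: 127²=16129, 112·12²=16128, difference 1.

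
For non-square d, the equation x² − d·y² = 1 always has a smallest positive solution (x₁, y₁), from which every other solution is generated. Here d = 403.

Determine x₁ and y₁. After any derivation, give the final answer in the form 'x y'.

√403 → a₀=20, period (13,2,1,3,1,3,1,2,13,40); ℓ=10 even so k=9
k=0  a_k=20  p_k/q_k = 20/1
…
k=2  a_k=2  p_k/q_k = 542/27
…
k=5  a_k=1  p_k/q_k = 3754/187
…
k=8  a_k=2  p_k/q_k = 50147/2498
k=9  a_k=13  p_k/q_k = 669878/33369
→ (669878, 33369).  Check: 669878²=448736534884, 403·33369²=448736534883, difference 1.

669878 33369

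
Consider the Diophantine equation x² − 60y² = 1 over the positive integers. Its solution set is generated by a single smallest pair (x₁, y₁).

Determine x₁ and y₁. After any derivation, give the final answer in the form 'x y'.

31 4

√60 = [7; 1,2,1,14, …], period ℓ=4 (even) → k=3
a_0=7:  p_0=7·1+0=7,  q_0=7·0+1=1
…
a_2=2:  p_2=2·8+7=23,  q_2=2·1+1=3
a_3=1:  p_3=1·23+8=31,  q_3=1·3+1=4
fundamental: x₁=31, y₁=4  (since 961 − 60·16 = 1)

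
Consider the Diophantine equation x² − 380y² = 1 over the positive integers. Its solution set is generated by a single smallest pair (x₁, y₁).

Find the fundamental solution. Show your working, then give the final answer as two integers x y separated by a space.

√380 = [19; 2,38, …], period ℓ=2 (even) → k=1
a_0=19:  p_0=19·1+0=19,  q_0=19·0+1=1
a_1=2:  p_1=2·19+1=39,  q_1=2·1+0=2
→ (39, 2).  Check: 39²=1521, 380·2²=1520, difference 1.

39 2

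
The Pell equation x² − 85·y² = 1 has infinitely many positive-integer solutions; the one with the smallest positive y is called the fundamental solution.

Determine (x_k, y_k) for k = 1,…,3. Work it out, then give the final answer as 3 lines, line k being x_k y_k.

√85 = [9; 4,1,1,4,18, …], period ℓ=5 (odd) → k=9
a_0=9:  p_0=9·1+0=9,  q_0=9·0+1=1
a_1=4:  p_1=4·9+1=37,  q_1=4·1+0=4
a_2=1:  p_2=1·37+9=46,  q_2=1·4+1=5
…
a_7=1:  p_7=1·27926+6887=34813,  q_7=1·3029+747=3776
a_8=1:  p_8=1·34813+27926=62739,  q_8=1·3776+3029=6805
a_9=4:  p_9=4·62739+34813=285769,  q_9=4·6805+3776=30996
fundamental: x₁=285769, y₁=30996  (since 81663921361 − 85·960752016 = 1)
(285769+30996√85)^2 = 163327842721 + 17715391848√85
(285769+30996√85)^3 = 93348068572789129 + 10125019625991228√85

285769 30996
163327842721 17715391848
93348068572789129 10125019625991228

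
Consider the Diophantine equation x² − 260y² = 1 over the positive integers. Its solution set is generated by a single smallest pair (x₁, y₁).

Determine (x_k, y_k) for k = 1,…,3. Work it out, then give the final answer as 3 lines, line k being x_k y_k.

√260 = [16; 8,32, …], period ℓ=2 (even) → k=1
a_0=16:  p_0=16·1+0=16,  q_0=16·0+1=1
a_1=8:  p_1=8·16+1=129,  q_1=8·1+0=8
(x₁, y₁) = (129, 8);  129² − 260·8² = 1 ✓
(x_2, y_2) = (129·129 + 260·8·8, 129·8 + 8·129) = (33281, 2064)
(x_3, y_3) = (129·33281 + 260·8·2064, 129·2064 + 8·33281) = (8586369, 532504)

129 8
33281 2064
8586369 532504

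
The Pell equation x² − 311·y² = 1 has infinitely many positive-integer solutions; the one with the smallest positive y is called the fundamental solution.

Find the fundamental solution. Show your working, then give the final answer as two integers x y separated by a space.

16883880 957397

[17; 1,1,1,2,1,…,1,1,34] for √311; ℓ=16 ⇒ convergent index 15
step 0: (17, 1)  from 17·(1,0) + (0,1)
…
step 3: (53, 3)  from 1·(35,2) + (18,1)
…
step 5: (194, 11)  from 1·(141,8) + (53,3)
step 6: (1305, 74)  from 6·(194,11) + (141,8)
step 7: (4109, 233)  from 3·(1305,74) + (194,11)
step 8: (71158, 4035)  from 17·(4109,233) + (1305,74)
…
step 12: (4565134, 258865)  from 2·(1594239,90401) + (1376656,78063)
step 13: (6159373, 349266)  from 1·(4565134,258865) + (1594239,90401)
step 14: (10724507, 608131)  from 1·(6159373,349266) + (4565134,258865)
step 15: (16883880, 957397)  from 1·(10724507,608131) + (6159373,349266)
→ (16883880, 957397).  Check: 16883880²=285065403854400, 311·957397²=285065403854399, difference 1.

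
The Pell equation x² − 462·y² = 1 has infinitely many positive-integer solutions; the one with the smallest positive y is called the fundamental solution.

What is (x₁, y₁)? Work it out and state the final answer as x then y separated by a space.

d=462: √d = [21; 2,42] (ℓ=2, even), read p_1/q_1
a_0=21:  p_0=21·1+0=21,  q_0=21·0+1=1
a_1=2:  p_1=2·21+1=43,  q_1=2·1+0=2
fundamental: x₁=43, y₁=2  (since 1849 − 462·4 = 1)

43 2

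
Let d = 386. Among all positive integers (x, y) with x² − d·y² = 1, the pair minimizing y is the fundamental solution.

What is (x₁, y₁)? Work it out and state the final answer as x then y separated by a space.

111555 5678

d=386: √d = [19; 1,1,1,4,1,18,1,4,1,1,1,38] (ℓ=12, even), read p_11/q_11
i=0: a=19 ⇒ p=19, q=1
i=1: a=1 ⇒ p=20, q=1
i=2: a=1 ⇒ p=39, q=2
i=3: a=1 ⇒ p=59, q=3
i=4: a=4 ⇒ p=275, q=14
…
i=6: a=18 ⇒ p=6287, q=320
…
i=9: a=1 ⇒ p=39392, q=2005
i=10: a=1 ⇒ p=72163, q=3673
i=11: a=1 ⇒ p=111555, q=5678
(x₁, y₁) = (111555, 5678);  111555² − 386·5678² = 1 ✓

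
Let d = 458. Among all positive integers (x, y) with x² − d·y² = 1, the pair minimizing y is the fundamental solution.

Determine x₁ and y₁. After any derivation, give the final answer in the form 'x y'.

√458 → a₀=21, period (2,2,42); ℓ=3 odd so k=5
k=0  a_k=21  p_k/q_k = 21/1
k=1  a_k=2  p_k/q_k = 43/2
k=2  a_k=2  p_k/q_k = 107/5
…
k=4  a_k=2  p_k/q_k = 9181/429
k=5  a_k=2  p_k/q_k = 22899/1070
fundamental: x₁=22899, y₁=1070  (since 524364201 − 458·1144900 = 1)

22899 1070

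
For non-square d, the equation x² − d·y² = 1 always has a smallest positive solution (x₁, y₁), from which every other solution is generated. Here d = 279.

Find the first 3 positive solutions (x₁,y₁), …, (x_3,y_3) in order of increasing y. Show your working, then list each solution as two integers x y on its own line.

√279 → a₀=16, period (1,2,2,1,2,2,1,32); ℓ=8 even so k=7
step 0: (16, 1)  from 16·(1,0) + (0,1)
…
step 4: (167, 10)  from 1·(117,7) + (50,3)
…
step 6: (1069, 64)  from 2·(451,27) + (167,10)
step 7: (1520, 91)  from 1·(1069,64) + (451,27)
(x₁, y₁) = (1520, 91);  1520² − 279·91² = 1 ✓
n=2: (1520,91)∘(1520,91) = (1520·1520+279·91·91, 1520·91+91·1520) = (4620799,276640)
n=3: (4620799,276640)∘(1520,91) = (1520·4620799+279·91·276640, 1520·276640+91·4620799) = (14047227440,840985509)

1520 91
4620799 276640
14047227440 840985509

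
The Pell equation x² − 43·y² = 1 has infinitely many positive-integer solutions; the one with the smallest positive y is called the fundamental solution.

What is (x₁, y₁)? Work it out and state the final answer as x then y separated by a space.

3482 531

√43 → a₀=6, period (1,1,3,1,5,1,3,1,1,12); ℓ=10 even so k=9
k=0  a_k=6  p_k/q_k = 6/1
k=1  a_k=1  p_k/q_k = 7/1
…
k=3  a_k=3  p_k/q_k = 46/7
…
k=5  a_k=5  p_k/q_k = 341/52
…
k=8  a_k=1  p_k/q_k = 1941/296
k=9  a_k=1  p_k/q_k = 3482/531
→ (3482, 531).  Check: 3482²=12124324, 43·531²=12124323, difference 1.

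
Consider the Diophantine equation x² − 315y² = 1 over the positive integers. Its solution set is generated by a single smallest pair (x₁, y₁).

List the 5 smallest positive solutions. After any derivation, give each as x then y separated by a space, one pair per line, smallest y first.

71 4
10081 568
1431431 80652
203253121 11452016
28860511751 1626105620

√315 → a₀=17, period (1,2,1,34); ℓ=4 even so k=3
i=0: a=17 ⇒ p=17, q=1
i=1: a=1 ⇒ p=18, q=1
i=2: a=2 ⇒ p=53, q=3
i=3: a=1 ⇒ p=71, q=4
(x₁, y₁) = (71, 4);  71² − 315·4² = 1 ✓
(x_2, y_2) = (71·71 + 315·4·4, 71·4 + 4·71) = (10081, 568)
(x_3, y_3) = (71·10081 + 315·4·568, 71·568 + 4·10081) = (1431431, 80652)
(x_4, y_4) = (71·1431431 + 315·4·80652, 71·80652 + 4·1431431) = (203253121, 11452016)
(x_5, y_5) = (71·203253121 + 315·4·11452016, 71·11452016 + 4·203253121) = (28860511751, 1626105620)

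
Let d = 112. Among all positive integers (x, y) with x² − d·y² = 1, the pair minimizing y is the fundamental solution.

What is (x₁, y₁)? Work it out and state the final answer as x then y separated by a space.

d=112: √d = [10; 1,1,2,1,1,20] (ℓ=6, even), read p_5/q_5
k=0  a_k=10  p_k/q_k = 10/1
k=1  a_k=1  p_k/q_k = 11/1
k=2  a_k=1  p_k/q_k = 21/2
k=3  a_k=2  p_k/q_k = 53/5
k=4  a_k=1  p_k/q_k = 74/7
k=5  a_k=1  p_k/q_k = 127/12
fundamental: x₁=127, y₁=12  (since 16129 − 112·144 = 1)

127 12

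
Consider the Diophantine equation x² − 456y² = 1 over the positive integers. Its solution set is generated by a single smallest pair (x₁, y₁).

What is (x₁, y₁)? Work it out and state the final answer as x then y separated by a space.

1025 48

[21; 2,1,4,1,2,42] for √456; ℓ=6 ⇒ convergent index 5
k=0  a_k=21  p_k/q_k = 21/1
…
k=3  a_k=4  p_k/q_k = 299/14
k=4  a_k=1  p_k/q_k = 363/17
k=5  a_k=2  p_k/q_k = 1025/48
fundamental: x₁=1025, y₁=48  (since 1050625 − 456·2304 = 1)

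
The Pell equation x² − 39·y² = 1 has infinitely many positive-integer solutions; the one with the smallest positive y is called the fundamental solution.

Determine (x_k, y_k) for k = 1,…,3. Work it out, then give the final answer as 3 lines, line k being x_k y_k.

[6; 4,12] for √39; ℓ=2 ⇒ convergent index 1
step 0: (6, 1)  from 6·(1,0) + (0,1)
step 1: (25, 4)  from 4·(6,1) + (1,0)
fundamental: x₁=25, y₁=4  (since 625 − 39·16 = 1)
k=2:  x_2 = 25·25+39·4·4 = 1249,  y_2 = 25·4+4·25 = 200
k=3:  x_3 = 25·1249+39·4·200 = 62425,  y_3 = 25·200+4·1249 = 9996

25 4
1249 200
62425 9996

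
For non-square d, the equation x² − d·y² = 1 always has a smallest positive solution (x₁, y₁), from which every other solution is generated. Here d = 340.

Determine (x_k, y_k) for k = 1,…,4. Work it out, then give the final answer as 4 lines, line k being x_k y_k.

285769 15498
163327842721 8857695924
93348068572789129 5062509812995614
53351968415791425367681 2893416733491029538408

√340 = [18; 2,3,1,1,1,…,3,2,36, …], period ℓ=14 (even) → k=13
step 0: (18, 1)  from 18·(1,0) + (0,1)
…
step 3: (166, 9)  from 1·(129,7) + (37,2)
step 4: (295, 16)  from 1·(166,9) + (129,7)
…
step 6: (756, 41)  from 1·(461,25) + (295,16)
…
step 9: (13774, 747)  from 1·(7265,394) + (6509,353)
step 10: (21039, 1141)  from 1·(13774,747) + (7265,394)
step 11: (34813, 1888)  from 1·(21039,1141) + (13774,747)
step 12: (125478, 6805)  from 3·(34813,1888) + (21039,1141)
step 13: (285769, 15498)  from 2·(125478,6805) + (34813,1888)
(x₁, y₁) = (285769, 15498);  285769² − 340·15498² = 1 ✓
k=2:  x_2 = 285769·285769+340·15498·15498 = 163327842721,  y_2 = 285769·15498+15498·285769 = 8857695924
k=3:  x_3 = 285769·163327842721+340·15498·8857695924 = 93348068572789129,  y_3 = 285769·8857695924+15498·163327842721 = 5062509812995614
k=4:  x_4 = 285769·93348068572789129+340·15498·5062509812995614 = 53351968415791425367681,  y_4 = 285769·5062509812995614+15498·93348068572789129 = 2893416733491029538408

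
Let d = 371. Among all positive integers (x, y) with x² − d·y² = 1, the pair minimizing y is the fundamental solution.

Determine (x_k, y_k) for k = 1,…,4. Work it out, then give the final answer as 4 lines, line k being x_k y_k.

d=371: √d = [19; 3,1,4,1,3,38] (ℓ=6, even), read p_5/q_5
a_0=19:  p_0=19·1+0=19,  q_0=19·0+1=1
…
a_2=1:  p_2=1·58+19=77,  q_2=1·3+1=4
…
a_4=1:  p_4=1·366+77=443,  q_4=1·19+4=23
a_5=3:  p_5=3·443+366=1695,  q_5=3·23+19=88
fundamental: x₁=1695, y₁=88  (since 2873025 − 371·7744 = 1)
(x_2, y_2) = (1695·1695 + 371·88·88, 1695·88 + 88·1695) = (5746049, 298320)
(x_3, y_3) = (1695·5746049 + 371·88·298320, 1695·298320 + 88·5746049) = (19479104415, 1011304712)
(x_4, y_4) = (1695·19479104415 + 371·88·1011304712, 1695·1011304712 + 88·19479104415) = (66034158220801, 3428322675360)

1695 88
5746049 298320
19479104415 1011304712
66034158220801 3428322675360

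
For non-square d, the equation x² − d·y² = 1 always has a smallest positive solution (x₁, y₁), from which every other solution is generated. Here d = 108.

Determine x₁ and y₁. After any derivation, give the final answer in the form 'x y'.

1351 130

√108 = [10; 2,1,1,4,1,1,2,20, …], period ℓ=8 (even) → k=7
a_0=10:  p_0=10·1+0=10,  q_0=10·0+1=1
a_1=2:  p_1=2·10+1=21,  q_1=2·1+0=2
a_2=1:  p_2=1·21+10=31,  q_2=1·2+1=3
a_3=1:  p_3=1·31+21=52,  q_3=1·3+2=5
a_4=4:  p_4=4·52+31=239,  q_4=4·5+3=23
a_5=1:  p_5=1·239+52=291,  q_5=1·23+5=28
a_6=1:  p_6=1·291+239=530,  q_6=1·28+23=51
a_7=2:  p_7=2·530+291=1351,  q_7=2·51+28=130
fundamental: x₁=1351, y₁=130  (since 1825201 − 108·16900 = 1)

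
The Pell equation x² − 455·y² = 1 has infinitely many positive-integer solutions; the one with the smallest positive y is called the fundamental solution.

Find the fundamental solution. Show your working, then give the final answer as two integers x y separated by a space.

64 3

d=455: √d = [21; 3,42] (ℓ=2, even), read p_1/q_1
k=0  a_k=21  p_k/q_k = 21/1
k=1  a_k=3  p_k/q_k = 64/3
→ (64, 3).  Check: 64²=4096, 455·3²=4095, difference 1.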